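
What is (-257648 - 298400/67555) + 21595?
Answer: -3189371763/13511 ≈ -2.3606e+5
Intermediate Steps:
(-257648 - 298400/67555) + 21595 = (-257648 - 298400*1/67555) + 21595 = (-257648 - 59680/13511) + 21595 = -3481141808/13511 + 21595 = -3189371763/13511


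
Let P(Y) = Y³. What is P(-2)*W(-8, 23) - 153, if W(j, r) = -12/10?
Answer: -717/5 ≈ -143.40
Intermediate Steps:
W(j, r) = -6/5 (W(j, r) = -12*⅒ = -6/5)
P(-2)*W(-8, 23) - 153 = (-2)³*(-6/5) - 153 = -8*(-6/5) - 153 = 48/5 - 153 = -717/5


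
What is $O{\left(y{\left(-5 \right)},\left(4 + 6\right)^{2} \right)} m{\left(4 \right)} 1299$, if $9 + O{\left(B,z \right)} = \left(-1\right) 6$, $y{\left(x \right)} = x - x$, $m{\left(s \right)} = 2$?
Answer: $-38970$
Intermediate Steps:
$y{\left(x \right)} = 0$
$O{\left(B,z \right)} = -15$ ($O{\left(B,z \right)} = -9 - 6 = -15$)
$O{\left(y{\left(-5 \right)},\left(4 + 6\right)^{2} \right)} m{\left(4 \right)} 1299 = \left(-15\right) 2 \cdot 1299 = \left(-30\right) 1299 = -38970$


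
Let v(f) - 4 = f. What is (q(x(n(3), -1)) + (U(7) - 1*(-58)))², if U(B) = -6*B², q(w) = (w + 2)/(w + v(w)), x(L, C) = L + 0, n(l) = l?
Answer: 221841/4 ≈ 55460.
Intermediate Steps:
v(f) = 4 + f
x(L, C) = L
q(w) = (2 + w)/(4 + 2*w) (q(w) = (w + 2)/(w + (4 + w)) = (2 + w)/(4 + 2*w))
(q(x(n(3), -1)) + (U(7) - 1*(-58)))² = (½ + (-6*7² - 1*(-58)))² = (½ + (-6*49 + 58))² = (½ + (-294 + 58))² = (½ - 236)² = (-471/2)² = 221841/4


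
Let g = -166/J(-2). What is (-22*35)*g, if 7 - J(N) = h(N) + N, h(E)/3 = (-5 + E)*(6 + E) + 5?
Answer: 63910/39 ≈ 1638.7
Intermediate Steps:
h(E) = 15 + 3*(-5 + E)*(6 + E) (h(E) = 3*((-5 + E)*(6 + E) + 5) = 3*(5 + (-5 + E)*(6 + E)) = 15 + 3*(-5 + E)*(6 + E))
J(N) = 82 - 4*N - 3*N**2 (J(N) = 7 - ((-75 + 3*N + 3*N**2) + N) = 7 - (-75 + 3*N**2 + 4*N) = 7 + (75 - 4*N - 3*N**2) = 82 - 4*N - 3*N**2)
g = -83/39 (g = -166/(82 - 4*(-2) - 3*(-2)**2) = -166/(82 + 8 - 3*4) = -166/(82 + 8 - 12) = -166/78 = -166*1/78 = -83/39 ≈ -2.1282)
(-22*35)*g = -22*35*(-83/39) = -770*(-83/39) = 63910/39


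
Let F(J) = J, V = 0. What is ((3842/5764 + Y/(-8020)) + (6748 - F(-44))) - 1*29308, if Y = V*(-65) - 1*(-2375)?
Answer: -52041815657/2311364 ≈ -22516.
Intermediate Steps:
Y = 2375 (Y = 0*(-65) - 1*(-2375) = 0 + 2375 = 2375)
((3842/5764 + Y/(-8020)) + (6748 - F(-44))) - 1*29308 = ((3842/5764 + 2375/(-8020)) + (6748 - 1*(-44))) - 1*29308 = ((3842*(1/5764) + 2375*(-1/8020)) + (6748 + 44)) - 29308 = ((1921/2882 - 475/1604) + 6792) - 29308 = (856167/2311364 + 6792) - 29308 = 15699640455/2311364 - 29308 = -52041815657/2311364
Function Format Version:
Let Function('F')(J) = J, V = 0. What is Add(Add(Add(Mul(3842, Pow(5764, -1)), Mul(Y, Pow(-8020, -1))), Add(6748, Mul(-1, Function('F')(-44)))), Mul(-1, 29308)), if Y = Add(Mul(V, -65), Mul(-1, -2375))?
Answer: Rational(-52041815657, 2311364) ≈ -22516.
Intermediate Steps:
Y = 2375 (Y = Add(Mul(0, -65), Mul(-1, -2375)) = Add(0, 2375) = 2375)
Add(Add(Add(Mul(3842, Pow(5764, -1)), Mul(Y, Pow(-8020, -1))), Add(6748, Mul(-1, Function('F')(-44)))), Mul(-1, 29308)) = Add(Add(Add(Mul(3842, Pow(5764, -1)), Mul(2375, Pow(-8020, -1))), Add(6748, Mul(-1, -44))), Mul(-1, 29308)) = Add(Add(Add(Mul(3842, Rational(1, 5764)), Mul(2375, Rational(-1, 8020))), Add(6748, 44)), -29308) = Add(Add(Add(Rational(1921, 2882), Rational(-475, 1604)), 6792), -29308) = Add(Add(Rational(856167, 2311364), 6792), -29308) = Add(Rational(15699640455, 2311364), -29308) = Rational(-52041815657, 2311364)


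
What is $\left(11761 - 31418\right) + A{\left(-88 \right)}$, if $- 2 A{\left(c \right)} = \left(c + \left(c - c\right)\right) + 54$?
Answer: $-19640$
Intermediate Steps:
$A{\left(c \right)} = -27 - \frac{c}{2}$ ($A{\left(c \right)} = - \frac{\left(c + \left(c - c\right)\right) + 54}{2} = - \frac{\left(c + 0\right) + 54}{2} = - \frac{c + 54}{2} = - \frac{54 + c}{2} = -27 - \frac{c}{2}$)
$\left(11761 - 31418\right) + A{\left(-88 \right)} = \left(11761 - 31418\right) - -17 = -19657 + \left(-27 + 44\right) = -19657 + 17 = -19640$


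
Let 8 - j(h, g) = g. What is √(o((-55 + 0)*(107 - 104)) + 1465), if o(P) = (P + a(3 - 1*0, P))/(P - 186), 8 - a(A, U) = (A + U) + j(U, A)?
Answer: √1465 ≈ 38.275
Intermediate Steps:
j(h, g) = 8 - g
a(A, U) = -U (a(A, U) = 8 - ((A + U) + (8 - A)) = 8 - (8 + U) = 8 + (-8 - U) = -U)
o(P) = 0 (o(P) = (P - P)/(P - 186) = 0/(-186 + P) = 0)
√(o((-55 + 0)*(107 - 104)) + 1465) = √(0 + 1465) = √1465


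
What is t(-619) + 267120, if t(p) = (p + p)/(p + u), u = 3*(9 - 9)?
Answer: 267122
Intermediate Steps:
u = 0 (u = 3*0 = 0)
t(p) = 2 (t(p) = (p + p)/(p + 0) = (2*p)/p = 2)
t(-619) + 267120 = 2 + 267120 = 267122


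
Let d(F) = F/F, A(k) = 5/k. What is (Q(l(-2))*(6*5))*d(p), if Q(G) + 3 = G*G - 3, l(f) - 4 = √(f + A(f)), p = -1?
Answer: 165 + 360*I*√2 ≈ 165.0 + 509.12*I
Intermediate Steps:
d(F) = 1
l(f) = 4 + √(f + 5/f)
Q(G) = -6 + G² (Q(G) = -3 + (G*G - 3) = -3 + (G² - 3) = -3 + (-3 + G²) = -6 + G²)
(Q(l(-2))*(6*5))*d(p) = ((-6 + (4 + √(-2 + 5/(-2)))²)*(6*5))*1 = ((-6 + (4 + √(-2 + 5*(-½)))²)*30)*1 = ((-6 + (4 + √(-2 - 5/2))²)*30)*1 = ((-6 + (4 + √(-9/2))²)*30)*1 = ((-6 + (4 + 3*I*√2/2)²)*30)*1 = (-180 + 30*(4 + 3*I*√2/2)²)*1 = -180 + 30*(4 + 3*I*√2/2)²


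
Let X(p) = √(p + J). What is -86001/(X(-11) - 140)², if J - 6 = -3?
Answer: -86001/(4*(70 - I*√2)²) ≈ -4.3824 - 0.17715*I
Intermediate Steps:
J = 3 (J = 6 - 3 = 3)
X(p) = √(3 + p) (X(p) = √(p + 3) = √(3 + p))
-86001/(X(-11) - 140)² = -86001/(√(3 - 11) - 140)² = -86001/(√(-8) - 140)² = -86001/(2*I*√2 - 140)² = -86001/(-140 + 2*I*√2)²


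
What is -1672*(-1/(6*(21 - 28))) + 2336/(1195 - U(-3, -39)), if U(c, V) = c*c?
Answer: -471220/12453 ≈ -37.840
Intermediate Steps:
U(c, V) = c²
-1672*(-1/(6*(21 - 28))) + 2336/(1195 - U(-3, -39)) = -1672*(-1/(6*(21 - 28))) + 2336/(1195 - 1*(-3)²) = -1672/((-7*(-6))) + 2336/(1195 - 1*9) = -1672/42 + 2336/(1195 - 9) = -1672*1/42 + 2336/1186 = -836/21 + 2336*(1/1186) = -836/21 + 1168/593 = -471220/12453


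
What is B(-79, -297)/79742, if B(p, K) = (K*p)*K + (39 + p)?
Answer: -6968551/79742 ≈ -87.389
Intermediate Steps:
B(p, K) = 39 + p + p*K**2 (B(p, K) = p*K**2 + (39 + p) = 39 + p + p*K**2)
B(-79, -297)/79742 = (39 - 79 - 79*(-297)**2)/79742 = (39 - 79 - 79*88209)*(1/79742) = (39 - 79 - 6968511)*(1/79742) = -6968551*1/79742 = -6968551/79742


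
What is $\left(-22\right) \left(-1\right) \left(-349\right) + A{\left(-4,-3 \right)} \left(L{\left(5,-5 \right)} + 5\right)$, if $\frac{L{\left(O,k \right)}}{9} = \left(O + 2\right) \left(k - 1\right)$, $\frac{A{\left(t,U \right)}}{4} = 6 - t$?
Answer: $-22598$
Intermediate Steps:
$A{\left(t,U \right)} = 24 - 4 t$ ($A{\left(t,U \right)} = 4 \left(6 - t\right) = 24 - 4 t$)
$L{\left(O,k \right)} = 9 \left(-1 + k\right) \left(2 + O\right)$ ($L{\left(O,k \right)} = 9 \left(O + 2\right) \left(k - 1\right) = 9 \left(2 + O\right) \left(-1 + k\right) = 9 \left(-1 + k\right) \left(2 + O\right)$)
$\left(-22\right) \left(-1\right) \left(-349\right) + A{\left(-4,-3 \right)} \left(L{\left(5,-5 \right)} + 5\right) = \left(-22\right) \left(-1\right) \left(-349\right) + \left(24 - -16\right) \left(\left(-18 - 45 + 18 \left(-5\right) + 9 \cdot 5 \left(-5\right)\right) + 5\right) = 22 \left(-349\right) + \left(24 + 16\right) \left(\left(-18 - 45 - 90 - 225\right) + 5\right) = -7678 + 40 \left(-378 + 5\right) = -7678 + 40 \left(-373\right) = -7678 - 14920 = -22598$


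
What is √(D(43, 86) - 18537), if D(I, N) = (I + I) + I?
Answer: 2*I*√4602 ≈ 135.68*I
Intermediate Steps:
D(I, N) = 3*I (D(I, N) = 2*I + I = 3*I)
√(D(43, 86) - 18537) = √(3*43 - 18537) = √(129 - 18537) = √(-18408) = 2*I*√4602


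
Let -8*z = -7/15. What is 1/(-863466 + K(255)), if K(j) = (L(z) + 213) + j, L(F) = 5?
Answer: -1/862993 ≈ -1.1588e-6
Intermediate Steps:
z = 7/120 (z = -(-7)/(8*15) = -⅛*(-7/15) = 7/120 ≈ 0.058333)
K(j) = 218 + j (K(j) = (5 + 213) + j = 218 + j)
1/(-863466 + K(255)) = 1/(-863466 + (218 + 255)) = 1/(-863466 + 473) = 1/(-862993) = -1/862993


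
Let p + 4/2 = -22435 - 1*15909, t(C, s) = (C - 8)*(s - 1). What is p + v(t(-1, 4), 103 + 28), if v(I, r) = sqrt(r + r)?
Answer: -38346 + sqrt(262) ≈ -38330.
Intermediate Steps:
t(C, s) = (-1 + s)*(-8 + C) (t(C, s) = (-8 + C)*(-1 + s) = (-1 + s)*(-8 + C))
v(I, r) = sqrt(2)*sqrt(r) (v(I, r) = sqrt(2*r) = sqrt(2)*sqrt(r))
p = -38346 (p = -2 + (-22435 - 1*15909) = -2 + (-22435 - 15909) = -2 - 38344 = -38346)
p + v(t(-1, 4), 103 + 28) = -38346 + sqrt(2)*sqrt(103 + 28) = -38346 + sqrt(2)*sqrt(131) = -38346 + sqrt(262)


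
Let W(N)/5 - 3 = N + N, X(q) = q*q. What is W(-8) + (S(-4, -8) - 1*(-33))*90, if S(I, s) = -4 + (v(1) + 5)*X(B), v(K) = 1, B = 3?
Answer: 7405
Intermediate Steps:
X(q) = q**2
W(N) = 15 + 10*N (W(N) = 15 + 5*(N + N) = 15 + 5*(2*N) = 15 + 10*N)
S(I, s) = 50 (S(I, s) = -4 + (1 + 5)*3**2 = -4 + 6*9 = -4 + 54 = 50)
W(-8) + (S(-4, -8) - 1*(-33))*90 = (15 + 10*(-8)) + (50 - 1*(-33))*90 = (15 - 80) + (50 + 33)*90 = -65 + 83*90 = -65 + 7470 = 7405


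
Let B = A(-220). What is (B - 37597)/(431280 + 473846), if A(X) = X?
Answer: -37817/905126 ≈ -0.041781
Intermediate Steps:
B = -220
(B - 37597)/(431280 + 473846) = (-220 - 37597)/(431280 + 473846) = -37817/905126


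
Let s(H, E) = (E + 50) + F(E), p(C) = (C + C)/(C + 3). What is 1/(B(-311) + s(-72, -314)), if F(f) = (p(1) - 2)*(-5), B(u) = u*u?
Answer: 2/192929 ≈ 1.0367e-5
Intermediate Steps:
B(u) = u²
p(C) = 2*C/(3 + C) (p(C) = (2*C)/(3 + C) = 2*C/(3 + C))
F(f) = 15/2 (F(f) = (2*1/(3 + 1) - 2)*(-5) = (2*1/4 - 2)*(-5) = (2*1*(¼) - 2)*(-5) = (½ - 2)*(-5) = -3/2*(-5) = 15/2)
s(H, E) = 115/2 + E (s(H, E) = (E + 50) + 15/2 = (50 + E) + 15/2 = 115/2 + E)
1/(B(-311) + s(-72, -314)) = 1/((-311)² + (115/2 - 314)) = 1/(96721 - 513/2) = 1/(192929/2) = 2/192929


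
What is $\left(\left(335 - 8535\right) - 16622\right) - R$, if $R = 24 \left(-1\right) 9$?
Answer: $-24606$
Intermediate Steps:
$R = -216$ ($R = \left(-24\right) 9 = -216$)
$\left(\left(335 - 8535\right) - 16622\right) - R = \left(\left(335 - 8535\right) - 16622\right) - -216 = \left(\left(335 - 8535\right) - 16622\right) + 216 = \left(-8200 - 16622\right) + 216 = -24822 + 216 = -24606$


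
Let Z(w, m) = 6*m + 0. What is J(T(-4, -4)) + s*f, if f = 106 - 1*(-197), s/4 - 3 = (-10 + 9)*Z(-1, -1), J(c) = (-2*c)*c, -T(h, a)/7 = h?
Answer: 9340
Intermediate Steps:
T(h, a) = -7*h
Z(w, m) = 6*m
J(c) = -2*c**2
s = 36 (s = 12 + 4*((-10 + 9)*(6*(-1))) = 12 + 4*(-1*(-6)) = 12 + 4*6 = 12 + 24 = 36)
f = 303 (f = 106 + 197 = 303)
J(T(-4, -4)) + s*f = -2*(-7*(-4))**2 + 36*303 = -2*28**2 + 10908 = -2*784 + 10908 = -1568 + 10908 = 9340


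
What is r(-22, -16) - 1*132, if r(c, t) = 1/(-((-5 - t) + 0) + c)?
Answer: -4357/33 ≈ -132.03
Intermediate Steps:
r(c, t) = 1/(5 + c + t) (r(c, t) = 1/(-(-5 - t) + c) = 1/((5 + t) + c) = 1/(5 + c + t))
r(-22, -16) - 1*132 = 1/(5 - 22 - 16) - 1*132 = 1/(-33) - 132 = -1/33 - 132 = -4357/33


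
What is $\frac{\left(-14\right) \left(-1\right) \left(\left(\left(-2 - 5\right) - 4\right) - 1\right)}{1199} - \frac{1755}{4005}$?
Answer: $- \frac{61713}{106711} \approx -0.57832$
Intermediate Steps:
$\frac{\left(-14\right) \left(-1\right) \left(\left(\left(-2 - 5\right) - 4\right) - 1\right)}{1199} - \frac{1755}{4005} = 14 \left(\left(-7 - 4\right) - 1\right) \frac{1}{1199} - \frac{39}{89} = 14 \left(-11 - 1\right) \frac{1}{1199} - \frac{39}{89} = 14 \left(-12\right) \frac{1}{1199} - \frac{39}{89} = \left(-168\right) \frac{1}{1199} - \frac{39}{89} = - \frac{168}{1199} - \frac{39}{89} = - \frac{61713}{106711}$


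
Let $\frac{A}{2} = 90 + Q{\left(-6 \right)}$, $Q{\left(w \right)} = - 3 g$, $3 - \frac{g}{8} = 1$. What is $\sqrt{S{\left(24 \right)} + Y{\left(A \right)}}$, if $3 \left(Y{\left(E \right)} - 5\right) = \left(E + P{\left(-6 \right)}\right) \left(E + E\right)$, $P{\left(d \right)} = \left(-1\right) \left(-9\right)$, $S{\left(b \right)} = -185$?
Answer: $2 \sqrt{1257} \approx 70.908$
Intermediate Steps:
$g = 16$ ($g = 24 - 8 = 16$)
$Q{\left(w \right)} = -48$ ($Q{\left(w \right)} = \left(-3\right) 16 = -48$)
$P{\left(d \right)} = 9$
$A = 84$ ($A = 2 \left(90 - 48\right) = 2 \cdot 42 = 84$)
$Y{\left(E \right)} = 5 + \frac{2 E \left(9 + E\right)}{3}$ ($Y{\left(E \right)} = 5 + \frac{\left(E + 9\right) \left(E + E\right)}{3} = 5 + \frac{\left(9 + E\right) 2 E}{3} = 5 + \frac{2 E \left(9 + E\right)}{3}$)
$\sqrt{S{\left(24 \right)} + Y{\left(A \right)}} = \sqrt{-185 + \left(5 + 6 \cdot 84 + \frac{2 \cdot 84^{2}}{3}\right)} = \sqrt{-185 + \left(5 + 504 + \frac{2}{3} \cdot 7056\right)} = \sqrt{-185 + \left(5 + 504 + 4704\right)} = \sqrt{-185 + 5213} = \sqrt{5028} = 2 \sqrt{1257}$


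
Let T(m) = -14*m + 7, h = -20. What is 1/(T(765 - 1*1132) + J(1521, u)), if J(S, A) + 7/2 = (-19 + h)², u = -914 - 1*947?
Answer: 2/13325 ≈ 0.00015009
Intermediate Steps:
u = -1861 (u = -914 - 947 = -1861)
T(m) = 7 - 14*m
J(S, A) = 3035/2 (J(S, A) = -7/2 + (-19 - 20)² = -7/2 + (-39)² = -7/2 + 1521 = 3035/2)
1/(T(765 - 1*1132) + J(1521, u)) = 1/((7 - 14*(765 - 1*1132)) + 3035/2) = 1/((7 - 14*(765 - 1132)) + 3035/2) = 1/((7 - 14*(-367)) + 3035/2) = 1/((7 + 5138) + 3035/2) = 1/(5145 + 3035/2) = 1/(13325/2) = 2/13325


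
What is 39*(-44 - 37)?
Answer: -3159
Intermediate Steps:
39*(-44 - 37) = 39*(-81) = -3159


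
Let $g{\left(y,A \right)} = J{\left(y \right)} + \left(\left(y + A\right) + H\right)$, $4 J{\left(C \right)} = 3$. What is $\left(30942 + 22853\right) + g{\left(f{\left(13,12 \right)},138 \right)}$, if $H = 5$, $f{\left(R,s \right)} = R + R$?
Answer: $\frac{215859}{4} \approx 53965.0$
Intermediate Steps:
$f{\left(R,s \right)} = 2 R$
$J{\left(C \right)} = \frac{3}{4}$ ($J{\left(C \right)} = \frac{1}{4} \cdot 3 = \frac{3}{4}$)
$g{\left(y,A \right)} = \frac{23}{4} + A + y$ ($g{\left(y,A \right)} = \frac{3}{4} + \left(\left(y + A\right) + 5\right) = \frac{3}{4} + \left(\left(A + y\right) + 5\right) = \frac{3}{4} + \left(5 + A + y\right) = \frac{23}{4} + A + y$)
$\left(30942 + 22853\right) + g{\left(f{\left(13,12 \right)},138 \right)} = \left(30942 + 22853\right) + \left(\frac{23}{4} + 138 + 2 \cdot 13\right) = 53795 + \left(\frac{23}{4} + 138 + 26\right) = 53795 + \frac{679}{4} = \frac{215859}{4}$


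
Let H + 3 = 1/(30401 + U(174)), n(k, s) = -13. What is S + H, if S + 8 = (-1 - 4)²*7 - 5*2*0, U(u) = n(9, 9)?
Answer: 4983633/30388 ≈ 164.00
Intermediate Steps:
U(u) = -13
S = 167 (S = -8 + ((-1 - 4)²*7 - 5*2*0) = -8 + ((-5)²*7 - 10*0) = -8 + (25*7 + 0) = -8 + (175 + 0) = -8 + 175 = 167)
H = -91163/30388 (H = -3 + 1/(30401 - 13) = -3 + 1/30388 = -91163/30388 ≈ -3.0000)
S + H = 167 - 91163/30388 = 4983633/30388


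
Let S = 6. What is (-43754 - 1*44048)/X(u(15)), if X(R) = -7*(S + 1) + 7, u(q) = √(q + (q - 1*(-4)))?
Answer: 43901/21 ≈ 2090.5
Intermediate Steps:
u(q) = √(4 + 2*q) (u(q) = √(q + (q + 4)) = √(q + (4 + q)) = √(4 + 2*q))
X(R) = -42 (X(R) = -7*(6 + 1) + 7 = -7*7 + 7 = -49 + 7 = -42)
(-43754 - 1*44048)/X(u(15)) = (-43754 - 1*44048)/(-42) = (-43754 - 44048)*(-1/42) = -87802*(-1/42) = 43901/21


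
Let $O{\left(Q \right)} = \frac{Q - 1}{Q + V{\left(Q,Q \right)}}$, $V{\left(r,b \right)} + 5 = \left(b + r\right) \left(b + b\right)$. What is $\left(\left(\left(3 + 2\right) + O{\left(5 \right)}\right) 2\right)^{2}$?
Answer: $\frac{63504}{625} \approx 101.61$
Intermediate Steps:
$V{\left(r,b \right)} = -5 + 2 b \left(b + r\right)$ ($V{\left(r,b \right)} = -5 + \left(b + r\right) \left(b + b\right) = -5 + \left(b + r\right) 2 b = -5 + 2 b \left(b + r\right)$)
$O{\left(Q \right)} = \frac{-1 + Q}{-5 + Q + 4 Q^{2}}$ ($O{\left(Q \right)} = \frac{Q - 1}{Q + \left(-5 + 2 Q^{2} + 2 Q Q\right)} = \frac{-1 + Q}{Q + \left(-5 + 2 Q^{2} + 2 Q^{2}\right)} = \frac{-1 + Q}{Q + \left(-5 + 4 Q^{2}\right)} = \frac{-1 + Q}{-5 + Q + 4 Q^{2}}$)
$\left(\left(\left(3 + 2\right) + O{\left(5 \right)}\right) 2\right)^{2} = \left(\left(\left(3 + 2\right) + \frac{1}{5 + 4 \cdot 5}\right) 2\right)^{2} = \left(\left(5 + \frac{1}{5 + 20}\right) 2\right)^{2} = \left(\left(5 + \frac{1}{25}\right) 2\right)^{2} = \left(\frac{126}{25} \cdot 2\right)^{2} = \left(\frac{252}{25}\right)^{2} = \frac{63504}{625}$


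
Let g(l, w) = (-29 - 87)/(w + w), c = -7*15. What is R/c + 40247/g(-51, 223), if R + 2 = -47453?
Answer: -187926223/1218 ≈ -1.5429e+5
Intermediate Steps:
c = -105
g(l, w) = -58/w (g(l, w) = -116*1/(2*w) = -58/w)
R = -47455 (R = -2 - 47453 = -47455)
R/c + 40247/g(-51, 223) = -47455/(-105) + 40247/((-58/223)) = -47455*(-1/105) + 40247/((-58*1/223)) = 9491/21 + 40247/(-58/223) = 9491/21 + 40247*(-223/58) = 9491/21 - 8975081/58 = -187926223/1218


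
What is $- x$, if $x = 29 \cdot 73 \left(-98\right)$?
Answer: $207466$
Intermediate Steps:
$x = -207466$ ($x = 2117 \left(-98\right) = -207466$)
$- x = \left(-1\right) \left(-207466\right) = 207466$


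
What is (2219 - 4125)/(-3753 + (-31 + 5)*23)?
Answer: 1906/4351 ≈ 0.43806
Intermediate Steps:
(2219 - 4125)/(-3753 + (-31 + 5)*23) = -1906/(-3753 - 26*23) = -1906/(-3753 - 598) = -1906/(-4351) = -1906*(-1/4351) = 1906/4351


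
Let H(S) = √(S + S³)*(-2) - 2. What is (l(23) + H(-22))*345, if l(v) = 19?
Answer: 5865 - 690*I*√10670 ≈ 5865.0 - 71274.0*I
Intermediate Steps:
H(S) = -2 - 2*√(S + S³) (H(S) = -2*√(S + S³) - 2 = -2 - 2*√(S + S³))
(l(23) + H(-22))*345 = (19 + (-2 - 2*√(-22 + (-22)³)))*345 = (19 + (-2 - 2*√(-22 - 10648)))*345 = (19 + (-2 - 2*I*√10670))*345 = (17 - 2*I*√10670)*345 = 5865 - 690*I*√10670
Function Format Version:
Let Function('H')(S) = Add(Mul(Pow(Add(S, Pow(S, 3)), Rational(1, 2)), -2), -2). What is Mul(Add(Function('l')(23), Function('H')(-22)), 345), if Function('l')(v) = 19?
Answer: Add(5865, Mul(-690, I, Pow(10670, Rational(1, 2)))) ≈ Add(5865.0, Mul(-71274., I))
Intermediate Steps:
Function('H')(S) = Add(-2, Mul(-2, Pow(Add(S, Pow(S, 3)), Rational(1, 2)))) (Function('H')(S) = Add(Mul(-2, Pow(Add(S, Pow(S, 3)), Rational(1, 2))), -2) = Add(-2, Mul(-2, Pow(Add(S, Pow(S, 3)), Rational(1, 2)))))
Mul(Add(Function('l')(23), Function('H')(-22)), 345) = Mul(Add(19, Add(-2, Mul(-2, Pow(Add(-22, Pow(-22, 3)), Rational(1, 2))))), 345) = Mul(Add(19, Add(-2, Mul(-2, Pow(Add(-22, -10648), Rational(1, 2))))), 345) = Mul(Add(19, Add(-2, Mul(-2, Pow(-10670, Rational(1, 2))))), 345) = Mul(Add(19, Add(-2, Mul(-2, Mul(I, Pow(10670, Rational(1, 2)))))), 345) = Mul(Add(19, Add(-2, Mul(-2, I, Pow(10670, Rational(1, 2))))), 345) = Mul(Add(17, Mul(-2, I, Pow(10670, Rational(1, 2)))), 345) = Add(5865, Mul(-690, I, Pow(10670, Rational(1, 2))))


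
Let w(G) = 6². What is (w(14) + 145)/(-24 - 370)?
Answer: -181/394 ≈ -0.45939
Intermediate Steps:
w(G) = 36
(w(14) + 145)/(-24 - 370) = (36 + 145)/(-24 - 370) = 181/(-394) = 181*(-1/394) = -181/394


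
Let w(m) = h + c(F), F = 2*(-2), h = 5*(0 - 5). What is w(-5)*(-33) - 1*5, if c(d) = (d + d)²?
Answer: -1292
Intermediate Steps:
h = -25 (h = 5*(-5) = -25)
F = -4
c(d) = 4*d² (c(d) = (2*d)² = 4*d²)
w(m) = 39 (w(m) = -25 + 4*(-4)² = -25 + 4*16 = -25 + 64 = 39)
w(-5)*(-33) - 1*5 = 39*(-33) - 1*5 = -1287 - 5 = -1292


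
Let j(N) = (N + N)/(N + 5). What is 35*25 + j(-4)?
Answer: 867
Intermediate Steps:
j(N) = 2*N/(5 + N) (j(N) = (2*N)/(5 + N) = 2*N/(5 + N))
35*25 + j(-4) = 35*25 + 2*(-4)/(5 - 4) = 875 + 2*(-4)/1 = 875 + 2*(-4)*1 = 875 - 8 = 867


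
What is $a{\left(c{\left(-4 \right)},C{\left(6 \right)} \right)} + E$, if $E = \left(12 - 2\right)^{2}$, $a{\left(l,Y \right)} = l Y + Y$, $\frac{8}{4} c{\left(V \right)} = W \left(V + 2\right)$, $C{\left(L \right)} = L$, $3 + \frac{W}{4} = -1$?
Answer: $202$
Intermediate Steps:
$W = -16$ ($W = -12 + 4 \left(-1\right) = -12 - 4 = -16$)
$c{\left(V \right)} = -16 - 8 V$ ($c{\left(V \right)} = \frac{\left(-16\right) \left(V + 2\right)}{2} = \frac{\left(-16\right) \left(2 + V\right)}{2} = \frac{-32 - 16 V}{2} = -16 - 8 V$)
$a{\left(l,Y \right)} = Y + Y l$ ($a{\left(l,Y \right)} = Y l + Y = Y + Y l$)
$E = 100$ ($E = 10^{2} = 100$)
$a{\left(c{\left(-4 \right)},C{\left(6 \right)} \right)} + E = 6 \left(1 - -16\right) + 100 = 6 \left(1 + \left(-16 + 32\right)\right) + 100 = 6 \left(1 + 16\right) + 100 = 6 \cdot 17 + 100 = 102 + 100 = 202$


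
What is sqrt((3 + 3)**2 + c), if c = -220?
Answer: 2*I*sqrt(46) ≈ 13.565*I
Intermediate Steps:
sqrt((3 + 3)**2 + c) = sqrt((3 + 3)**2 - 220) = sqrt(6**2 - 220) = sqrt(36 - 220) = sqrt(-184) = 2*I*sqrt(46)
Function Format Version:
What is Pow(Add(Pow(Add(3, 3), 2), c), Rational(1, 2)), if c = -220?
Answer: Mul(2, I, Pow(46, Rational(1, 2))) ≈ Mul(13.565, I)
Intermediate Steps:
Pow(Add(Pow(Add(3, 3), 2), c), Rational(1, 2)) = Pow(Add(Pow(Add(3, 3), 2), -220), Rational(1, 2)) = Pow(Add(Pow(6, 2), -220), Rational(1, 2)) = Pow(Add(36, -220), Rational(1, 2)) = Pow(-184, Rational(1, 2)) = Mul(2, I, Pow(46, Rational(1, 2)))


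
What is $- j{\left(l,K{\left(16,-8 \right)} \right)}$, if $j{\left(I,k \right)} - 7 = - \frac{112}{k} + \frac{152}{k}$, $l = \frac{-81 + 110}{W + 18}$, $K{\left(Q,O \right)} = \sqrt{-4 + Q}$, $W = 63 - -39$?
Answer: $-7 - \frac{20 \sqrt{3}}{3} \approx -18.547$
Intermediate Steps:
$W = 102$ ($W = 63 + 39 = 102$)
$l = \frac{29}{120}$ ($l = \frac{-81 + 110}{102 + 18} = \frac{29}{120} \approx 0.24167$)
$j{\left(I,k \right)} = 7 + \frac{40}{k}$ ($j{\left(I,k \right)} = 7 + \left(- \frac{112}{k} + \frac{152}{k}\right) = 7 + \frac{40}{k}$)
$- j{\left(l,K{\left(16,-8 \right)} \right)} = - (7 + \frac{40}{\sqrt{-4 + 16}}) = - (7 + \frac{40}{\sqrt{12}}) = - (7 + \frac{40}{2 \sqrt{3}}) = - (7 + 40 \frac{\sqrt{3}}{6}) = - (7 + \frac{20 \sqrt{3}}{3}) = -7 - \frac{20 \sqrt{3}}{3}$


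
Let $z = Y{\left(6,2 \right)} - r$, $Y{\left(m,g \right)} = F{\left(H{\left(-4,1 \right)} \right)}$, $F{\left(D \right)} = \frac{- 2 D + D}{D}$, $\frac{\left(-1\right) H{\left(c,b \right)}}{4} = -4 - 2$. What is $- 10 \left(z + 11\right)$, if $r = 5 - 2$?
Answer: $-70$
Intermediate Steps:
$H{\left(c,b \right)} = 24$ ($H{\left(c,b \right)} = - 4 \left(-4 - 2\right) = \left(-4\right) \left(-6\right) = 24$)
$r = 3$ ($r = 5 - 2 = 3$)
$F{\left(D \right)} = -1$ ($F{\left(D \right)} = \frac{\left(-1\right) D}{D} = -1$)
$Y{\left(m,g \right)} = -1$
$z = -4$ ($z = -1 - 3 = -4$)
$- 10 \left(z + 11\right) = - 10 \left(-4 + 11\right) = \left(-10\right) 7 = -70$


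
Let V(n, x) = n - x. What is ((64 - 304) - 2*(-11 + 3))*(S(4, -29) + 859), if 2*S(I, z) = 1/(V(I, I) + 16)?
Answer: -192423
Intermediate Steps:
S(I, z) = 1/32 (S(I, z) = 1/(2*((I - I) + 16)) = 1/(2*(0 + 16)) = (½)/16 = (½)*(1/16) = 1/32)
((64 - 304) - 2*(-11 + 3))*(S(4, -29) + 859) = ((64 - 304) - 2*(-11 + 3))*(1/32 + 859) = (-240 - 2*(-8))*(27489/32) = (-240 + 16)*(27489/32) = -224*27489/32 = -192423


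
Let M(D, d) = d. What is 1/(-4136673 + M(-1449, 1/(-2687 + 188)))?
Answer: -2499/10337545828 ≈ -2.4174e-7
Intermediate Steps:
1/(-4136673 + M(-1449, 1/(-2687 + 188))) = 1/(-4136673 + 1/(-2687 + 188)) = 1/(-4136673 + 1/(-2499)) = 1/(-4136673 - 1/2499) = 1/(-10337545828/2499) = -2499/10337545828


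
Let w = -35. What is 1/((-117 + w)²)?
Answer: 1/23104 ≈ 4.3283e-5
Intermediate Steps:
1/((-117 + w)²) = 1/((-117 - 35)²) = 1/((-152)²) = 1/23104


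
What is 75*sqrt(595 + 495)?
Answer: 75*sqrt(1090) ≈ 2476.1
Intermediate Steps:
75*sqrt(595 + 495) = 75*sqrt(1090)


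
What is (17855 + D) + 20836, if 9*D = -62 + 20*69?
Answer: 349537/9 ≈ 38837.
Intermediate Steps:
D = 1318/9 (D = (-62 + 20*69)/9 = (-62 + 1380)/9 = (⅑)*1318 = 1318/9 ≈ 146.44)
(17855 + D) + 20836 = (17855 + 1318/9) + 20836 = 162013/9 + 20836 = 349537/9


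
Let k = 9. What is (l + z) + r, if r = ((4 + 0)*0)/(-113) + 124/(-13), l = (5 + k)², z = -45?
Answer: 1839/13 ≈ 141.46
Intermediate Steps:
l = 196 (l = (5 + 9)² = 14² = 196)
r = -124/13 (r = (4*0)*(-1/113) + 124*(-1/13) = 0*(-1/113) - 124/13 = 0 - 124/13 = -124/13 ≈ -9.5385)
(l + z) + r = (196 - 45) - 124/13 = 151 - 124/13 = 1839/13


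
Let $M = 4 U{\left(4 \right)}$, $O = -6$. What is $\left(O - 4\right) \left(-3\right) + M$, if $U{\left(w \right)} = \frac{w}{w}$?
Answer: $34$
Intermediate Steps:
$U{\left(w \right)} = 1$
$M = 4$ ($M = 4 \cdot 1 = 4$)
$\left(O - 4\right) \left(-3\right) + M = \left(-6 - 4\right) \left(-3\right) + 4 = \left(-10\right) \left(-3\right) + 4 = 30 + 4 = 34$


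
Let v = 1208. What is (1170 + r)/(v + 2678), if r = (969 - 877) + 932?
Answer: 1097/1943 ≈ 0.56459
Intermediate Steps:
r = 1024 (r = 92 + 932 = 1024)
(1170 + r)/(v + 2678) = (1170 + 1024)/(1208 + 2678) = 2194/3886 = 2194*(1/3886) = 1097/1943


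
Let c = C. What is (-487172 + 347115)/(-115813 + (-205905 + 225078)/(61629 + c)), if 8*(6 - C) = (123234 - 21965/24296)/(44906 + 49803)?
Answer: 158908486326128519797/131400923156840239697 ≈ 1.2093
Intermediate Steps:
C = 107456322173/18408398912 (C = 6 - (123234 - 21965/24296)/(8*(44906 + 49803)) = 6 - (123234 - 21965*1/24296)/(8*94709) = 6 - (123234 - 21965/24296)/(8*94709) = 6 - 2994071299/(194368*94709) = 6 - 1/8*2994071299/2301049864 = 6 - 2994071299/18408398912 = 107456322173/18408398912 ≈ 5.8374)
c = 107456322173/18408398912 ≈ 5.8374
(-487172 + 347115)/(-115813 + (-205905 + 225078)/(61629 + c)) = (-487172 + 347115)/(-115813 + (-205905 + 225078)/(61629 + 107456322173/18408398912)) = -140057/(-115813 + 19173/(1134598672869821/18408398912)) = -140057/(-115813 + 19173*(18408398912/1134598672869821)) = -140057/(-115813 + 352944232339776/1134598672869821) = -140057/(-131400923156840239697/1134598672869821) = -140057*(-1134598672869821/131400923156840239697) = 158908486326128519797/131400923156840239697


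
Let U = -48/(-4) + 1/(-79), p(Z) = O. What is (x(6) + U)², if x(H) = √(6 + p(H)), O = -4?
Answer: 909291/6241 + 1894*√2/79 ≈ 179.60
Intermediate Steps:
p(Z) = -4
x(H) = √2 (x(H) = √(6 - 4) = √2)
U = 947/79 (U = -48*(-¼) + 1*(-1/79) = 12 - 1/79 = 947/79 ≈ 11.987)
(x(6) + U)² = (√2 + 947/79)² = (947/79 + √2)²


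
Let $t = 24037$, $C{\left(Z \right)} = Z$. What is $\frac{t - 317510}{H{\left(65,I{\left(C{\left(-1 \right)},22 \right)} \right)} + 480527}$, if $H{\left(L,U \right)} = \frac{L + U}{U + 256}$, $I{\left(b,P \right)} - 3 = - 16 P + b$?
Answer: $- \frac{27586462}{45169823} \approx -0.61073$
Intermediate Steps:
$I{\left(b,P \right)} = 3 + b - 16 P$ ($I{\left(b,P \right)} = 3 - \left(- b + 16 P\right) = 3 + b - 16 P$)
$H{\left(L,U \right)} = \frac{L + U}{256 + U}$
$\frac{t - 317510}{H{\left(65,I{\left(C{\left(-1 \right)},22 \right)} \right)} + 480527} = \frac{24037 - 317510}{\frac{65 - 350}{256 - 350} + 480527} = - \frac{293473}{\frac{65 - 350}{256 - 350} + 480527} = - \frac{293473}{\frac{1}{-94} \left(-285\right) + 480527} = - \frac{293473}{\left(- \frac{1}{94}\right) \left(-285\right) + 480527} = - \frac{293473}{\frac{285}{94} + 480527} = - \frac{293473}{\frac{45169823}{94}} = \left(-293473\right) \frac{94}{45169823} = - \frac{27586462}{45169823}$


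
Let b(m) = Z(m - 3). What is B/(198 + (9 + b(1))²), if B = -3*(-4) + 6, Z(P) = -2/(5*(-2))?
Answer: 225/3533 ≈ 0.063685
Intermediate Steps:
Z(P) = ⅕ (Z(P) = -2/(-10) = -2*(-⅒) = ⅕)
b(m) = ⅕
B = 18 (B = 12 + 6 = 18)
B/(198 + (9 + b(1))²) = 18/(198 + (9 + ⅕)²) = 18/(198 + (46/5)²) = 18/(198 + 2116/25) = 18/(7066/25) = (25/7066)*18 = 225/3533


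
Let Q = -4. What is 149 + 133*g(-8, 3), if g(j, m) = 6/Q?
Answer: -101/2 ≈ -50.500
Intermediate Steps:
g(j, m) = -3/2 (g(j, m) = 6/(-4) = 6*(-¼) = -3/2)
149 + 133*g(-8, 3) = 149 + 133*(-3/2) = 149 - 399/2 = -101/2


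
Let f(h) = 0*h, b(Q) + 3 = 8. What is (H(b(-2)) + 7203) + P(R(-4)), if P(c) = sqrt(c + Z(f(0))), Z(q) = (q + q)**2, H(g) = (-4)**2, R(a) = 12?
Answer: 7219 + 2*sqrt(3) ≈ 7222.5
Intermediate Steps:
b(Q) = 5 (b(Q) = -3 + 8 = 5)
f(h) = 0
H(g) = 16
Z(q) = 4*q**2 (Z(q) = (2*q)**2 = 4*q**2)
P(c) = sqrt(c) (P(c) = sqrt(c + 4*0**2) = sqrt(c + 4*0) = sqrt(c + 0) = sqrt(c))
(H(b(-2)) + 7203) + P(R(-4)) = (16 + 7203) + sqrt(12) = 7219 + 2*sqrt(3)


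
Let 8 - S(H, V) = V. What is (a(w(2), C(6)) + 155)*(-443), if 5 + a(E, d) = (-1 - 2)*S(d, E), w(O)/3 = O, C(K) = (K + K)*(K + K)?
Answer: -63792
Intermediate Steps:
C(K) = 4*K² (C(K) = (2*K)*(2*K) = 4*K²)
w(O) = 3*O
S(H, V) = 8 - V
a(E, d) = -29 + 3*E (a(E, d) = -5 + (-1 - 2)*(8 - E) = -5 - 3*(8 - E) = -5 + (-24 + 3*E) = -29 + 3*E)
(a(w(2), C(6)) + 155)*(-443) = ((-29 + 3*(3*2)) + 155)*(-443) = ((-29 + 3*6) + 155)*(-443) = ((-29 + 18) + 155)*(-443) = (-11 + 155)*(-443) = 144*(-443) = -63792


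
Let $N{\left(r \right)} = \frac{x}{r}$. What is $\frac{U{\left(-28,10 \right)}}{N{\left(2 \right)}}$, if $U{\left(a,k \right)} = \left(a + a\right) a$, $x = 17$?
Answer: $\frac{3136}{17} \approx 184.47$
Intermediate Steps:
$U{\left(a,k \right)} = 2 a^{2}$ ($U{\left(a,k \right)} = 2 a a = 2 a^{2}$)
$N{\left(r \right)} = \frac{17}{r}$
$\frac{U{\left(-28,10 \right)}}{N{\left(2 \right)}} = \frac{2 \left(-28\right)^{2}}{17 \cdot \frac{1}{2}} = \frac{2 \cdot 784}{17 \cdot \frac{1}{2}} = \frac{1568}{\frac{17}{2}} = 1568 \cdot \frac{2}{17} = \frac{3136}{17}$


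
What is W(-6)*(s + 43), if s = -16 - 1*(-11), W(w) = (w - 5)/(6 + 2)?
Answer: -209/4 ≈ -52.250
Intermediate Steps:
W(w) = -5/8 + w/8 (W(w) = (-5 + w)/8 = (-5 + w)*(⅛) = -5/8 + w/8)
s = -5 (s = -16 + 11 = -5)
W(-6)*(s + 43) = (-5/8 + (⅛)*(-6))*(-5 + 43) = (-5/8 - ¾)*38 = -11/8*38 = -209/4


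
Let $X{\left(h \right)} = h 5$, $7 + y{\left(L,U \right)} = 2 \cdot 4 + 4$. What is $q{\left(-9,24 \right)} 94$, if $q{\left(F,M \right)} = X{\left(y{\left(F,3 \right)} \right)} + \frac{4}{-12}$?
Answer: $\frac{6956}{3} \approx 2318.7$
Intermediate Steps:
$y{\left(L,U \right)} = 5$ ($y{\left(L,U \right)} = -7 + \left(2 \cdot 4 + 4\right) = -7 + \left(8 + 4\right) = -7 + 12 = 5$)
$X{\left(h \right)} = 5 h$
$q{\left(F,M \right)} = \frac{74}{3}$ ($q{\left(F,M \right)} = 5 \cdot 5 + \frac{4}{-12} = 25 + 4 \left(- \frac{1}{12}\right) = 25 - \frac{1}{3} = \frac{74}{3}$)
$q{\left(-9,24 \right)} 94 = \frac{74}{3} \cdot 94 = \frac{6956}{3}$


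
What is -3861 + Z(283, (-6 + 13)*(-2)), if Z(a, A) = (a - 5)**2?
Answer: 73423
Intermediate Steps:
Z(a, A) = (-5 + a)**2
-3861 + Z(283, (-6 + 13)*(-2)) = -3861 + (-5 + 283)**2 = -3861 + 278**2 = -3861 + 77284 = 73423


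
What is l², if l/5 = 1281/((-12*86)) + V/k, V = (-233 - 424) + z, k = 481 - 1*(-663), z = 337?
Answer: 139954551025/2419852864 ≈ 57.836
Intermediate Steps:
k = 1144 (k = 481 + 663 = 1144)
V = -320 (V = (-233 - 424) + 337 = -657 + 337 = -320)
l = -374105/49192 (l = 5*(1281/((-12*86)) - 320/1144) = 5*(1281/(-1032) - 320*1/1144) = 5*(1281*(-1/1032) - 40/143) = 5*(-427/344 - 40/143) = 5*(-74821/49192) = -374105/49192 ≈ -7.6050)
l² = (-374105/49192)² = 139954551025/2419852864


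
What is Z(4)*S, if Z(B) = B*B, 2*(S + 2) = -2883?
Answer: -23096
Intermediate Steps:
S = -2887/2 (S = -2 + (½)*(-2883) = -2 - 2883/2 = -2887/2 ≈ -1443.5)
Z(B) = B²
Z(4)*S = 4²*(-2887/2) = 16*(-2887/2) = -23096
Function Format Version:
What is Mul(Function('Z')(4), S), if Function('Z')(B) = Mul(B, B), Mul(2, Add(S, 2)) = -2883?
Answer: -23096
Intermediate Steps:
S = Rational(-2887, 2) (S = Add(-2, Mul(Rational(1, 2), -2883)) = Add(-2, Rational(-2883, 2)) = Rational(-2887, 2) ≈ -1443.5)
Function('Z')(B) = Pow(B, 2)
Mul(Function('Z')(4), S) = Mul(Pow(4, 2), Rational(-2887, 2)) = Mul(16, Rational(-2887, 2)) = -23096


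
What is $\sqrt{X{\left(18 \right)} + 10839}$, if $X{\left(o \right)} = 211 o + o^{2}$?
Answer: $\sqrt{14961} \approx 122.32$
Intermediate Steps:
$X{\left(o \right)} = o^{2} + 211 o$
$\sqrt{X{\left(18 \right)} + 10839} = \sqrt{18 \left(211 + 18\right) + 10839} = \sqrt{18 \cdot 229 + 10839} = \sqrt{4122 + 10839} = \sqrt{14961}$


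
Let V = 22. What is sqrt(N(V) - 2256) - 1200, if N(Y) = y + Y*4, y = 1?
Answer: -1200 + I*sqrt(2167) ≈ -1200.0 + 46.551*I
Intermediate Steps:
N(Y) = 1 + 4*Y (N(Y) = 1 + Y*4 = 1 + 4*Y)
sqrt(N(V) - 2256) - 1200 = sqrt((1 + 4*22) - 2256) - 1200 = sqrt((1 + 88) - 2256) - 1200 = sqrt(89 - 2256) - 1200 = sqrt(-2167) - 1200 = I*sqrt(2167) - 1200 = -1200 + I*sqrt(2167)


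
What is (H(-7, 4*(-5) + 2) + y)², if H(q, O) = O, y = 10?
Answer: 64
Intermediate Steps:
(H(-7, 4*(-5) + 2) + y)² = ((4*(-5) + 2) + 10)² = ((-20 + 2) + 10)² = (-18 + 10)² = (-8)² = 64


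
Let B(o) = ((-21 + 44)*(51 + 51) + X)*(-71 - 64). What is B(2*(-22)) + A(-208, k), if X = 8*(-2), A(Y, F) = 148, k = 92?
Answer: -314402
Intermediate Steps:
X = -16
B(o) = -314550 (B(o) = ((-21 + 44)*(51 + 51) - 16)*(-71 - 64) = (23*102 - 16)*(-135) = (2346 - 16)*(-135) = 2330*(-135) = -314550)
B(2*(-22)) + A(-208, k) = -314550 + 148 = -314402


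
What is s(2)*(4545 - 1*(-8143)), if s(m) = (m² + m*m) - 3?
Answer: 63440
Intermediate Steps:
s(m) = -3 + 2*m² (s(m) = (m² + m²) - 3 = 2*m² - 3 = -3 + 2*m²)
s(2)*(4545 - 1*(-8143)) = (-3 + 2*2²)*(4545 - 1*(-8143)) = (-3 + 2*4)*(4545 + 8143) = (-3 + 8)*12688 = 5*12688 = 63440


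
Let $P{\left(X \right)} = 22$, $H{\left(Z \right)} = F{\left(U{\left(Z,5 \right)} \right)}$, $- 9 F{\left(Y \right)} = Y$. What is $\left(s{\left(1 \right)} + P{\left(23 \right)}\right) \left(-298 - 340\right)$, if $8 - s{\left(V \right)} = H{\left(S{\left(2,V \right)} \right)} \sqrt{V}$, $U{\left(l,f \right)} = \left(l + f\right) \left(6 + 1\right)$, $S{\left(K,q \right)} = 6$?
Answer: $- \frac{221386}{9} \approx -24598.0$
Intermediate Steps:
$U{\left(l,f \right)} = 7 f + 7 l$ ($U{\left(l,f \right)} = \left(f + l\right) 7 = 7 f + 7 l$)
$F{\left(Y \right)} = - \frac{Y}{9}$
$H{\left(Z \right)} = - \frac{35}{9} - \frac{7 Z}{9}$ ($H{\left(Z \right)} = - \frac{7 \cdot 5 + 7 Z}{9} = - \frac{35 + 7 Z}{9} = - \frac{35}{9} - \frac{7 Z}{9}$)
$s{\left(V \right)} = 8 + \frac{77 \sqrt{V}}{9}$ ($s{\left(V \right)} = 8 - \left(- \frac{35}{9} - \frac{14}{3}\right) \sqrt{V} = 8 - - \frac{77 \sqrt{V}}{9} = 8 + \frac{77 \sqrt{V}}{9}$)
$\left(s{\left(1 \right)} + P{\left(23 \right)}\right) \left(-298 - 340\right) = \left(\left(8 + \frac{77 \sqrt{1}}{9}\right) + 22\right) \left(-298 - 340\right) = \left(\left(8 + \frac{77}{9} \cdot 1\right) + 22\right) \left(-638\right) = \left(\left(8 + \frac{77}{9}\right) + 22\right) \left(-638\right) = \left(\frac{149}{9} + 22\right) \left(-638\right) = \frac{347}{9} \left(-638\right) = - \frac{221386}{9}$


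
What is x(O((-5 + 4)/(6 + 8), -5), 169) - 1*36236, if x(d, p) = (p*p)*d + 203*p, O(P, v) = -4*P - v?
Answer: 1043254/7 ≈ 1.4904e+5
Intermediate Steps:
O(P, v) = -v - 4*P
x(d, p) = 203*p + d*p**2 (x(d, p) = p**2*d + 203*p = d*p**2 + 203*p = 203*p + d*p**2)
x(O((-5 + 4)/(6 + 8), -5), 169) - 1*36236 = 169*(203 + (-1*(-5) - 4*(-5 + 4)/(6 + 8))*169) - 1*36236 = 169*(203 + (5 - (-4)/14)*169) - 36236 = 169*(203 + (5 - 4*(-1/14))*169) - 36236 = 169*(203 + (5 + 2/7)*169) - 36236 = 169*(203 + (37/7)*169) - 36236 = 169*(203 + 6253/7) - 36236 = 169*(7674/7) - 36236 = 1296906/7 - 36236 = 1043254/7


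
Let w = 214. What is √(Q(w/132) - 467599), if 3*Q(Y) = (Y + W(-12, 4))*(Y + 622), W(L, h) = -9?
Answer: I*√18391884495/198 ≈ 684.93*I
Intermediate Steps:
Q(Y) = (-9 + Y)*(622 + Y)/3 (Q(Y) = ((Y - 9)*(Y + 622))/3 = ((-9 + Y)*(622 + Y))/3 = (-9 + Y)*(622 + Y)/3)
√(Q(w/132) - 467599) = √((-1866 + (214/132)²/3 + 613*(214/132)/3) - 467599) = √((-1866 + (214*(1/132))²/3 + 613*(214*(1/132))/3) - 467599) = √((-1866 + (107/66)²/3 + (613/3)*(107/66)) - 467599) = √((-1866 + (⅓)*(11449/4356) + 65591/198) - 467599) = √((-1866 + 11449/13068 + 65591/198) - 467599) = √(-20044433/13068 - 467599) = √(-6130628165/13068) = I*√18391884495/198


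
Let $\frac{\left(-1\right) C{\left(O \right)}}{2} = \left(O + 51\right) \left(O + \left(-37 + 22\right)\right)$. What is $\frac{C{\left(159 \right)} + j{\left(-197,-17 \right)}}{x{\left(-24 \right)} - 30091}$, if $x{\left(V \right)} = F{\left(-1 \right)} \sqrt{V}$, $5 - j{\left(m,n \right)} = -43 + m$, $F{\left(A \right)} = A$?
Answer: $\frac{51786611}{25870523} - \frac{3442 i \sqrt{6}}{25870523} \approx 2.0018 - 0.0003259 i$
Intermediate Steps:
$j{\left(m,n \right)} = 48 - m$ ($j{\left(m,n \right)} = 5 - \left(-43 + m\right) = 48 - m$)
$C{\left(O \right)} = - 2 \left(-15 + O\right) \left(51 + O\right)$ ($C{\left(O \right)} = - 2 \left(O + 51\right) \left(O + \left(-37 + 22\right)\right) = - 2 \left(51 + O\right) \left(O - 15\right) = - 2 \left(51 + O\right) \left(-15 + O\right) = - 2 \left(-15 + O\right) \left(51 + O\right)$)
$x{\left(V \right)} = - \sqrt{V}$
$\frac{C{\left(159 \right)} + j{\left(-197,-17 \right)}}{x{\left(-24 \right)} - 30091} = \frac{\left(1530 - 11448 - 2 \cdot 159^{2}\right) + \left(48 - -197\right)}{- \sqrt{-24} - 30091} = \frac{\left(1530 - 11448 - 50562\right) + \left(48 + 197\right)}{- 2 i \sqrt{6} - 30091} = \frac{\left(1530 - 11448 - 50562\right) + 245}{- 2 i \sqrt{6} - 30091} = \frac{-60480 + 245}{-30091 - 2 i \sqrt{6}} = - \frac{60235}{-30091 - 2 i \sqrt{6}}$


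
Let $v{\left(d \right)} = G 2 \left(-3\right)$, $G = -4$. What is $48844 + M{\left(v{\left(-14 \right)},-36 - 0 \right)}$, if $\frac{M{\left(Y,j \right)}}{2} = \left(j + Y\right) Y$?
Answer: $48268$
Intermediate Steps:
$v{\left(d \right)} = 24$ ($v{\left(d \right)} = \left(-4\right) 2 \left(-3\right) = \left(-8\right) \left(-3\right) = 24$)
$M{\left(Y,j \right)} = 2 Y \left(Y + j\right)$ ($M{\left(Y,j \right)} = 2 \left(j + Y\right) Y = 2 \left(Y + j\right) Y = 2 Y \left(Y + j\right)$)
$48844 + M{\left(v{\left(-14 \right)},-36 - 0 \right)} = 48844 + 2 \cdot 24 \left(24 - 36\right) = 48844 + 2 \cdot 24 \left(-12\right) = 48844 - 576 = 48268$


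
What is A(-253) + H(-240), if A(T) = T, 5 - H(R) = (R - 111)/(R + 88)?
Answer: -38047/152 ≈ -250.31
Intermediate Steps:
H(R) = 5 - (-111 + R)/(88 + R) (H(R) = 5 - (R - 111)/(R + 88) = 5 - (-111 + R)/(88 + R))
A(-253) + H(-240) = -253 + (551 + 4*(-240))/(88 - 240) = -253 + (551 - 960)/(-152) = -253 - 1/152*(-409) = -253 + 409/152 = -38047/152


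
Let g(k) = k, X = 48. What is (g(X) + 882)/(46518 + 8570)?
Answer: 465/27544 ≈ 0.016882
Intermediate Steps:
(g(X) + 882)/(46518 + 8570) = (48 + 882)/(46518 + 8570) = 930/55088 = 930*(1/55088) = 465/27544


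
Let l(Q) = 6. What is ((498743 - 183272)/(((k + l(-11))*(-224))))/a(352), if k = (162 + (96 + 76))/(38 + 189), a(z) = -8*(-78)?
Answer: -1836203/6078464 ≈ -0.30208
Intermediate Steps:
a(z) = 624
k = 334/227 (k = (162 + 172)/227 = 334*(1/227) = 334/227 ≈ 1.4714)
((498743 - 183272)/(((k + l(-11))*(-224))))/a(352) = ((498743 - 183272)/(((334/227 + 6)*(-224))))/624 = (315471/(((1696/227)*(-224))))*(1/624) = (315471/(-379904/227))*(1/624) = (315471*(-227/379904))*(1/624) = -71611917/379904*1/624 = -1836203/6078464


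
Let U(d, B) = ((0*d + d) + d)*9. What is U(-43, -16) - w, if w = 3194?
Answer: -3968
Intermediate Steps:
U(d, B) = 18*d (U(d, B) = ((0 + d) + d)*9 = (d + d)*9 = (2*d)*9 = 18*d)
U(-43, -16) - w = 18*(-43) - 1*3194 = -774 - 3194 = -3968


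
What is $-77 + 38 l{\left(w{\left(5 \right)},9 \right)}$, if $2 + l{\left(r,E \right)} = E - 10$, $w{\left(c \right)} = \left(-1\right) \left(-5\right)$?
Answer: $-191$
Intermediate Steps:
$w{\left(c \right)} = 5$
$l{\left(r,E \right)} = -12 + E$ ($l{\left(r,E \right)} = -2 + \left(E - 10\right) = -2 + \left(-10 + E\right) = -12 + E$)
$-77 + 38 l{\left(w{\left(5 \right)},9 \right)} = -77 + 38 \left(-12 + 9\right) = -77 + 38 \left(-3\right) = -77 - 114 = -191$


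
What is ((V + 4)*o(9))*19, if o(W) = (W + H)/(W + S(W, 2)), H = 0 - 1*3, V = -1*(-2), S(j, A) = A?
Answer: 684/11 ≈ 62.182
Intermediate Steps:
V = 2
H = -3 (H = 0 - 3 = -3)
o(W) = (-3 + W)/(2 + W) (o(W) = (W - 3)/(W + 2) = (-3 + W)/(2 + W))
((V + 4)*o(9))*19 = ((2 + 4)*((-3 + 9)/(2 + 9)))*19 = (6*(6/11))*19 = (36/11)*19 = 684/11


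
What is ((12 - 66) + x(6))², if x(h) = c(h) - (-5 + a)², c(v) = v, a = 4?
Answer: 2401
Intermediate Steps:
x(h) = -1 + h (x(h) = h - (-5 + 4)² = h - 1*(-1)² = h - 1*1 = h - 1 = -1 + h)
((12 - 66) + x(6))² = ((12 - 66) + (-1 + 6))² = (-54 + 5)² = (-49)² = 2401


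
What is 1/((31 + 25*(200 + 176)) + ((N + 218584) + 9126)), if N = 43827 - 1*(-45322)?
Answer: 1/326290 ≈ 3.0648e-6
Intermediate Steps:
N = 89149 (N = 43827 + 45322 = 89149)
1/((31 + 25*(200 + 176)) + ((N + 218584) + 9126)) = 1/((31 + 25*(200 + 176)) + ((89149 + 218584) + 9126)) = 1/((31 + 25*376) + (307733 + 9126)) = 1/((31 + 9400) + 316859) = 1/(9431 + 316859) = 1/326290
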